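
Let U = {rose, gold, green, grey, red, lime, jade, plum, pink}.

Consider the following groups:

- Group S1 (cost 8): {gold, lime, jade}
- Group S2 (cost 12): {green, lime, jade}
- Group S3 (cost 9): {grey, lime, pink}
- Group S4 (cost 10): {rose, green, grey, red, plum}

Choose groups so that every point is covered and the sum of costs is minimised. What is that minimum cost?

27

S1, S3, S4 together cover every point (S1 ∪ S3 ∪ S4 = {rose, gold, green, grey, red, lime, jade, plum, pink}); total cost 8 + 9 + 10 = 27.
No covering selection has total cost below 27.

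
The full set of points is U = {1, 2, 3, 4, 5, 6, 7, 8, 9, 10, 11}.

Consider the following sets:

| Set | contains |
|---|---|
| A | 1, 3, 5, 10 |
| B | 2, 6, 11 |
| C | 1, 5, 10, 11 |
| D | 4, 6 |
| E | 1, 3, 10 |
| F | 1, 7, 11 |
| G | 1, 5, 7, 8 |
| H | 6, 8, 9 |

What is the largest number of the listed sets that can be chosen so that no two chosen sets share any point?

D, G are pairwise disjoint (D={4,6}; G={1,5,7,8}).
Every remaining set overlaps one of these, and no 3 of the listed sets are pairwise disjoint, so 2 is the maximum.

2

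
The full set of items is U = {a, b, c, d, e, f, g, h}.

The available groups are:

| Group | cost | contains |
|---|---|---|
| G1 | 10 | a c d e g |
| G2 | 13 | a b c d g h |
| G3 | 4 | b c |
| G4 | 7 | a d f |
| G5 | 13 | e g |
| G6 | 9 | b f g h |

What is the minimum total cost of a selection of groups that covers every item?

19

G1, G6 together cover every item (G1 ∪ G6 = {a, b, c, d, e, f, g, h}); total cost 10 + 9 = 19.
No covering selection has total cost below 19.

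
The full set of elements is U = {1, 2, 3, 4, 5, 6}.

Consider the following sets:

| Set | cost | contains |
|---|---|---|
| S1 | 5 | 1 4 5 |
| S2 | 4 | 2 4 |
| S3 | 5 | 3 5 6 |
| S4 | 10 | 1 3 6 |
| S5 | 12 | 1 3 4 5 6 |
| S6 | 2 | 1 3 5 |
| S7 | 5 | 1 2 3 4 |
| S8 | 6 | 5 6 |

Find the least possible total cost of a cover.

S3, S7 together cover every element (S3 ∪ S7 = {1, 2, 3, 4, 5, 6}); total cost 5 + 5 = 10.
The greedy pick S6, S2, S3 costs 11; no covering selection beats 10.

10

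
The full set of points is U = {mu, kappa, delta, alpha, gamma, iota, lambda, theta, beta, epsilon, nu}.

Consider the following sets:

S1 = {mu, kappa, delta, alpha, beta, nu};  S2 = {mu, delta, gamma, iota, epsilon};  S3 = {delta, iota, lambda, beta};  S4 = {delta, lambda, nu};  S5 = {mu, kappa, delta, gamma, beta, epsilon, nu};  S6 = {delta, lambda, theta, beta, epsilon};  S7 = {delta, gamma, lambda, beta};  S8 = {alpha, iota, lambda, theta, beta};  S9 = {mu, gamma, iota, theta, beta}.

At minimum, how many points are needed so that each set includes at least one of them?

2

Take H = {delta, iota}. Each listed set contains at least one of these, so H is a hitting set of size 2.
The sets S4, S9 are pairwise disjoint, so any hitting set needs a separate point for each — at least 2. Hence 2 is optimal.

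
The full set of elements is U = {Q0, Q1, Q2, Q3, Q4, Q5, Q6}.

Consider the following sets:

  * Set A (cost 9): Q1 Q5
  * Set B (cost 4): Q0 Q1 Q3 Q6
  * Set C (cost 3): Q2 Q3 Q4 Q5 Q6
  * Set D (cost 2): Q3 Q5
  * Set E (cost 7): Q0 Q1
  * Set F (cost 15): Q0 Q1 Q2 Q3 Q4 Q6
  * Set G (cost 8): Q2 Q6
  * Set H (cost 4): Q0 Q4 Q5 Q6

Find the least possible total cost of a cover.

B, C together cover every element (B ∪ C = {Q0, Q1, Q2, Q3, Q4, Q5, Q6}); total cost 4 + 3 = 7.
No covering selection has total cost below 7.

7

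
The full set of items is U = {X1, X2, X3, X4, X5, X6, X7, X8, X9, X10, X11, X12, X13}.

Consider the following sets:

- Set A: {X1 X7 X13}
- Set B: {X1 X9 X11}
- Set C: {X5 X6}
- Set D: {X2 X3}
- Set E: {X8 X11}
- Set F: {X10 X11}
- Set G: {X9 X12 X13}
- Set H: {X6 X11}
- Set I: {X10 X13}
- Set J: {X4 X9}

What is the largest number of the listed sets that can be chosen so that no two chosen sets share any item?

5

C, D, E, I, J are pairwise disjoint (C={X5,X6}; D={X2,X3}; E={X8,X11}; I={X10,X13}; J={X4,X9}).
Every remaining set overlaps one of these, and no 6 of the listed sets are pairwise disjoint, so 5 is the maximum.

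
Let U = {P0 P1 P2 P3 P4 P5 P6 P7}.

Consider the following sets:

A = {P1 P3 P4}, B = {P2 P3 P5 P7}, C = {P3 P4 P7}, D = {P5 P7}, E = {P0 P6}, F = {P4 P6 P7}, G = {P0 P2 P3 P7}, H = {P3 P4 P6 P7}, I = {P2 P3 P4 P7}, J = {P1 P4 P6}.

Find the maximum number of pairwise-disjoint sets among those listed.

A, D, E are pairwise disjoint (A={P1,P3,P4}; D={P5,P7}; E={P0,P6}).
Every remaining set overlaps one of these, and no 4 of the listed sets are pairwise disjoint, so 3 is the maximum.

3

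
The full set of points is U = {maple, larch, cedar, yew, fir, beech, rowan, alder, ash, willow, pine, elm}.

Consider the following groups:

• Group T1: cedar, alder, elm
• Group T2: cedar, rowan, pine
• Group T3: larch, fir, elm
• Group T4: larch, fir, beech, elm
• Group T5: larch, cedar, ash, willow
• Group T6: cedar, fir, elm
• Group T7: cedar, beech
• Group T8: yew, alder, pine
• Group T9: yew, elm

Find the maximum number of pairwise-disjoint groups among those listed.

3

T3, T7, T8 are pairwise disjoint (T3={larch,fir,elm}; T7={cedar,beech}; T8={yew,alder,pine}).
Every remaining group overlaps one of these, and no 4 of the listed groups are pairwise disjoint, so 3 is the maximum.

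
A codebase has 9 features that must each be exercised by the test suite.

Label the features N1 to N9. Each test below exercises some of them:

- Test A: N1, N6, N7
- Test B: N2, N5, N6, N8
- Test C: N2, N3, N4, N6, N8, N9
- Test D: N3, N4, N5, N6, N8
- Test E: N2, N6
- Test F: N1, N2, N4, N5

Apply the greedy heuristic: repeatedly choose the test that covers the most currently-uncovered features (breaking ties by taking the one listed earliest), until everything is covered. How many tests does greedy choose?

Greedy: pick C (covers 6 new) → pick A (covers 2 new) → pick B (covers 1 new). Total picks: 3.

3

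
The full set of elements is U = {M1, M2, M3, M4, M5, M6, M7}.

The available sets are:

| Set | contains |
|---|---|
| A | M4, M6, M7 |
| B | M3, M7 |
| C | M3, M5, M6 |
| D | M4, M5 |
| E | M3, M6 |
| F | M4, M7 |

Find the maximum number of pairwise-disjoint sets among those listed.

2

B, D are pairwise disjoint (B={M3,M7}; D={M4,M5}).
Every remaining set overlaps one of these, and no 3 of the listed sets are pairwise disjoint, so 2 is the maximum.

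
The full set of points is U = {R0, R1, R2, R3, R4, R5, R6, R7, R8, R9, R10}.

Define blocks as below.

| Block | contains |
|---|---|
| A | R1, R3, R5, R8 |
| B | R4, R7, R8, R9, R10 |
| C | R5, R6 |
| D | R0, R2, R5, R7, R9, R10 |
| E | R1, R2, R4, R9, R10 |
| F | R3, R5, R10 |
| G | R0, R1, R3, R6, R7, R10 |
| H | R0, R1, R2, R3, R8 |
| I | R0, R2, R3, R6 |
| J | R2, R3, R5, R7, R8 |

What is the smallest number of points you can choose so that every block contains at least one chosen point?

3

T = {R2, R5, R7} meets every block (each contains at least one member of T), and |T| = 3.
No choice of 2 points meets every block, so 3 is the minimum.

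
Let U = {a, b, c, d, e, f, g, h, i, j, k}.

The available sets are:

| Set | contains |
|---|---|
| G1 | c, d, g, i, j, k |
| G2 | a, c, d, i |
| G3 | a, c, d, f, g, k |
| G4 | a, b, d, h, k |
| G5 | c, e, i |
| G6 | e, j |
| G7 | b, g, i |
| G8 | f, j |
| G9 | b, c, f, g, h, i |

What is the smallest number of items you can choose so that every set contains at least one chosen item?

Take T = {i, j, k}. Each listed set contains at least one of these, so T is a hitting set of size 3.
The sets G4, G5, G8 are pairwise disjoint, so any hitting set needs a separate item for each — at least 3. Hence 3 is optimal.

3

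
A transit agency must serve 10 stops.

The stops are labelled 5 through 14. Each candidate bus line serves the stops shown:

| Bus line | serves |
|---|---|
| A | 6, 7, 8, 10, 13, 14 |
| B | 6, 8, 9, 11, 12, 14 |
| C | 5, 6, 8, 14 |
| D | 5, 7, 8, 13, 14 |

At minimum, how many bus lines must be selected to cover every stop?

Take {A, B, D}. Their union is {5, 6, 7, 8, 9, 10, 11, 12, 13, 14}, which is all 10 stops.
Only B contains 9, so B is forced; the remaining 4 stops need at least 2 more bus lines (each remaining bus line adds at most 3) — so at least 3 bus lines are needed, and 3 is optimal.

3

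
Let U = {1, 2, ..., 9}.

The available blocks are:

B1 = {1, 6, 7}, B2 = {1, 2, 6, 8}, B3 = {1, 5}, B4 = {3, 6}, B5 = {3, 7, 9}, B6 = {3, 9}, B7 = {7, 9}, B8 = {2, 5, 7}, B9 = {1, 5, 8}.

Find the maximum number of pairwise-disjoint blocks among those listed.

3

B3, B4, B7 are pairwise disjoint (B3={1,5}; B4={3,6}; B7={7,9}).
Every remaining block overlaps one of these, and no 4 of the listed blocks are pairwise disjoint, so 3 is the maximum.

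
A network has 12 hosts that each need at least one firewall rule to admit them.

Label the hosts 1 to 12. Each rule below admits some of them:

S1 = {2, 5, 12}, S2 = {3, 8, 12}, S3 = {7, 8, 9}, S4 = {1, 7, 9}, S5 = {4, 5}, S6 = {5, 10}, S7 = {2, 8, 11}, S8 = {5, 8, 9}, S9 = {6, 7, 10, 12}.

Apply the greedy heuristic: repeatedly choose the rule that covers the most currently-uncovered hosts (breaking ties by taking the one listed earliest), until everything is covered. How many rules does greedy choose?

Greedy: pick S9 (covers 4 new) → pick S7 (covers 3 new) → pick S4 (covers 2 new) → pick S5 (covers 2 new) → pick S2 (covers 1 new). Total picks: 5.

5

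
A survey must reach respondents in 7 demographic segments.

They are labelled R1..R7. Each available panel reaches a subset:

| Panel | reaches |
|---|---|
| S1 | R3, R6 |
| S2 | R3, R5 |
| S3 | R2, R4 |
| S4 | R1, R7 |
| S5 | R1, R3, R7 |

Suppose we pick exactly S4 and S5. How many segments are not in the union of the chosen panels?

4

Union of S4, S5 = {R1, R3, R7}.
Not covered: R2, R4, R5, R6 — 4 segments.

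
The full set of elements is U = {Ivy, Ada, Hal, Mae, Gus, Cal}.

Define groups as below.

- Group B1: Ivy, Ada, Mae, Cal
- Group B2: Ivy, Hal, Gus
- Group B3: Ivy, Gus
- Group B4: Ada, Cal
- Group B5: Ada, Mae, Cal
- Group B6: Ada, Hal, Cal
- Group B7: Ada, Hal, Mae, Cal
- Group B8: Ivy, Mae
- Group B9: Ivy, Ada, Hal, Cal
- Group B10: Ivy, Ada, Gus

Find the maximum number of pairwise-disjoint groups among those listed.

2

B2, B5 are pairwise disjoint (B2={Ivy,Hal,Gus}; B5={Ada,Mae,Cal}).
Every remaining group overlaps one of these, and no 3 of the listed groups are pairwise disjoint, so 2 is the maximum.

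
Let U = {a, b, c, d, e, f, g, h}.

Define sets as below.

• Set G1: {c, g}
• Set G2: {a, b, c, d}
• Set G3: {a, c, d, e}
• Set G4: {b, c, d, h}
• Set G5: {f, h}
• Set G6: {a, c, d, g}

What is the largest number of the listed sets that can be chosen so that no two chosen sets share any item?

2

G5, G6 are pairwise disjoint (G5={f,h}; G6={a,c,d,g}).
Every remaining set overlaps one of these, and no 3 of the listed sets are pairwise disjoint, so 2 is the maximum.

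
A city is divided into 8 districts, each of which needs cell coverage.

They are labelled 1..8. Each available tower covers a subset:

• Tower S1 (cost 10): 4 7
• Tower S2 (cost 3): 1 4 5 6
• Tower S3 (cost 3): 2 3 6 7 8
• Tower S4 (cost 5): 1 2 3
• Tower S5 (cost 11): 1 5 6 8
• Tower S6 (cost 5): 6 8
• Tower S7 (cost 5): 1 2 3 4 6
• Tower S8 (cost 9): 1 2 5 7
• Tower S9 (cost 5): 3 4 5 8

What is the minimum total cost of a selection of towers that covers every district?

S2, S3 together cover every district (S2 ∪ S3 = {1, 2, 3, 4, 5, 6, 7, 8}); total cost 3 + 3 = 6.
No covering selection has total cost below 6.

6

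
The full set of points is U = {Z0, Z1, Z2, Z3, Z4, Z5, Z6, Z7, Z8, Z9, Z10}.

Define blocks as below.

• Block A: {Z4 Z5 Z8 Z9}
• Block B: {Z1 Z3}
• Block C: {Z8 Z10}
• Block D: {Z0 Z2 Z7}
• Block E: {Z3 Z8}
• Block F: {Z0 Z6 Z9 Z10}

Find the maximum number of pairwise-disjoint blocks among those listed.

3

B, C, D are pairwise disjoint (B={Z1,Z3}; C={Z8,Z10}; D={Z0,Z2,Z7}).
Every remaining block overlaps one of these, and no 4 of the listed blocks are pairwise disjoint, so 3 is the maximum.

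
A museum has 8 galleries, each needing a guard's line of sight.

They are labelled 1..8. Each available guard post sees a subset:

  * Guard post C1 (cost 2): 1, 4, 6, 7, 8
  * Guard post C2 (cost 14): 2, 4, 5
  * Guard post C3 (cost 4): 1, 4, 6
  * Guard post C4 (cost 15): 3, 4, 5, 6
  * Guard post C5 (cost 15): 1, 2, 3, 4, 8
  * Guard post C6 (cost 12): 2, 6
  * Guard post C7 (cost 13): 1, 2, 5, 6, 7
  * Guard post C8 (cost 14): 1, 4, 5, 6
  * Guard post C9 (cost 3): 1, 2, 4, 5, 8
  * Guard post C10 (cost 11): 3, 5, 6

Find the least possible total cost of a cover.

16

C1, C9, C10 together cover every gallery (C1 ∪ C9 ∪ C10 = {1, 2, 3, 4, 5, 6, 7, 8}); total cost 2 + 3 + 11 = 16.
No covering selection has total cost below 16.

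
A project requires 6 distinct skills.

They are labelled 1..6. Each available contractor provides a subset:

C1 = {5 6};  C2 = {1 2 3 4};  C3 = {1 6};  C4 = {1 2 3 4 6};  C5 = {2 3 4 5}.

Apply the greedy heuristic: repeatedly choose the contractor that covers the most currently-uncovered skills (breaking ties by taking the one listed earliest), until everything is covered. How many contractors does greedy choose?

Greedy: pick C4 (covers 5 new) → pick C1 (covers 1 new). Total picks: 2.

2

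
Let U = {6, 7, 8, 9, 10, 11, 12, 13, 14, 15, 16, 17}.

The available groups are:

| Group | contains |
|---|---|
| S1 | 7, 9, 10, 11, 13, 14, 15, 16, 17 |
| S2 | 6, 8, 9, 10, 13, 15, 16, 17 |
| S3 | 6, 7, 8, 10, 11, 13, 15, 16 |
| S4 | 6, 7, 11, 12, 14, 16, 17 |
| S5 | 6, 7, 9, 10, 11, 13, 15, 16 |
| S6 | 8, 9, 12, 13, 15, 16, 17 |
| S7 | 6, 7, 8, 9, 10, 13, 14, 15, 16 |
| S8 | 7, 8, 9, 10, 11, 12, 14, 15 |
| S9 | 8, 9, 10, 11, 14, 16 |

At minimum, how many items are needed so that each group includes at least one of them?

Take H = {8, 11}. Each listed group contains at least one of these, so H is a hitting set of size 2.
No single item lies in every group, so at least 2 are needed and 2 is optimal.

2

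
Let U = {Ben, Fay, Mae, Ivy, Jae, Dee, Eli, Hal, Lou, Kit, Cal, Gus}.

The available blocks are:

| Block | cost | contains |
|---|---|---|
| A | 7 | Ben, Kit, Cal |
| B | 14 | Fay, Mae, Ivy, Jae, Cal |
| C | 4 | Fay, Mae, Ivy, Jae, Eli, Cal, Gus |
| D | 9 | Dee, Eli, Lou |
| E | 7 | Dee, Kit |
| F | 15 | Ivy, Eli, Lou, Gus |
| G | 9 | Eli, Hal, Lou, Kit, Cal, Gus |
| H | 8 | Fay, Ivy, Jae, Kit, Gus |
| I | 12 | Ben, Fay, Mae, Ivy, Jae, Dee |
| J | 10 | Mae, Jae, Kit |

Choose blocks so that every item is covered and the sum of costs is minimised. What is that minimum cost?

21

G, I together cover every item (G ∪ I = {Ben, Fay, Mae, Ivy, Jae, Dee, Eli, Hal, Lou, Kit, Cal, Gus}); total cost 9 + 12 = 21.
The greedy pick C, G, I costs 25; no covering selection beats 21.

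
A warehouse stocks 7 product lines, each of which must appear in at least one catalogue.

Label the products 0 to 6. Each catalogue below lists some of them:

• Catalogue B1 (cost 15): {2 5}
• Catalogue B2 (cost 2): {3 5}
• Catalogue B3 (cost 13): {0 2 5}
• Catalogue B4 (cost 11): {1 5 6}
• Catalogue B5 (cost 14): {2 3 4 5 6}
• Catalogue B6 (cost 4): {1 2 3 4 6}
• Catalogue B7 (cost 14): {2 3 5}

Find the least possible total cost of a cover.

17

B3, B6 together cover every product (B3 ∪ B6 = {0, 1, 2, 3, 4, 5, 6}); total cost 13 + 4 = 17.
The greedy pick B6, B2, B3 costs 19; no covering selection beats 17.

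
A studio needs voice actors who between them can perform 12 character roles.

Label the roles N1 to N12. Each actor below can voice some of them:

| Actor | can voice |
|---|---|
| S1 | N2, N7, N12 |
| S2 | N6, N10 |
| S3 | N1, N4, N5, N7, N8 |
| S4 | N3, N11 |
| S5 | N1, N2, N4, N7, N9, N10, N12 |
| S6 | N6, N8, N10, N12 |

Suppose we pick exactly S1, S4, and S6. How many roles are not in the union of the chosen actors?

4

Union of S1, S4, S6 = {N2, N3, N6, N7, N8, N10, N11, N12}.
Not covered: N1, N4, N5, N9 — 4 roles.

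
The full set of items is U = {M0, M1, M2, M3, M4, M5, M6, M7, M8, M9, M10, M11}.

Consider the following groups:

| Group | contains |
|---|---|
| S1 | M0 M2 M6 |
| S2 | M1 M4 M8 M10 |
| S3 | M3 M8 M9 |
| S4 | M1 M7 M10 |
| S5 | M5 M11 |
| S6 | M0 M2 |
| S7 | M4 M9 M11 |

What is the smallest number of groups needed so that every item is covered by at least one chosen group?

5

Take {S1, S3, S4, S5, S7}. Their union is {M0, M1, M2, M3, M4, M5, M6, M7, M8, M9, M10, M11}, which is all 12 items.
No 4 of the 7 groups cover everything (all 35 combinations miss at least one item), so 5 is optimal.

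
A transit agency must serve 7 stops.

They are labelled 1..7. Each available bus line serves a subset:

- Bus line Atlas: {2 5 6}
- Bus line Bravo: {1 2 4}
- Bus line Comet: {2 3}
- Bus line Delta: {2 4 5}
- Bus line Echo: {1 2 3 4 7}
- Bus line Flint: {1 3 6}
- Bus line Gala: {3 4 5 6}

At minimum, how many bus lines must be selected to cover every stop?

Take {Echo, Gala}. Their union is {1, 2, 3, 4, 5, 6, 7}, which is all 7 stops.
No single bus line has all 7 stops (the largest, Echo, has 5), so 2 is optimal.

2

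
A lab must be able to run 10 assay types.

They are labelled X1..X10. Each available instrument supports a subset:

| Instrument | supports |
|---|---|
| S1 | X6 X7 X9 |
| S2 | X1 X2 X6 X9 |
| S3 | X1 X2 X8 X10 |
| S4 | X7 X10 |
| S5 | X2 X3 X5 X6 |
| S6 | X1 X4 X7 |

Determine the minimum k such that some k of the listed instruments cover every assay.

4

Take {S2, S3, S5, S6}. Their union is {X1, X2, X3, X4, X5, X6, X7, X8, X9, X10}, which is all 10 assays.
No 3 of the 6 instruments cover everything (all 20 combinations miss at least one assay), so 4 is optimal.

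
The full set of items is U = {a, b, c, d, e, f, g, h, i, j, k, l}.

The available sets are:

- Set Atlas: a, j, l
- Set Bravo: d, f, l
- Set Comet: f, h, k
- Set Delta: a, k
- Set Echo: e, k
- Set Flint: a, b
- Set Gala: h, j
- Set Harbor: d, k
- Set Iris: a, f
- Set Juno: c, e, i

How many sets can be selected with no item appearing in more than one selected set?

4

Bravo, Delta, Gala, Juno are pairwise disjoint (Bravo={d,f,l}; Delta={a,k}; Gala={h,j}; Juno={c,e,i}).
Every remaining set overlaps one of these, and no 5 of the listed sets are pairwise disjoint, so 4 is the maximum.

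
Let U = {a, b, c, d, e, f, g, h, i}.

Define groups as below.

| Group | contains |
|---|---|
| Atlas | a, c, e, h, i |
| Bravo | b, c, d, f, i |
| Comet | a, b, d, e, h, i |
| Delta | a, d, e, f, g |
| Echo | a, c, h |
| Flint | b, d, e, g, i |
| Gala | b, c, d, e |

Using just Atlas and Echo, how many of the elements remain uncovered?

Union of Atlas, Echo = {a, c, e, h, i}.
Not covered: b, d, f, g — 4 elements.

4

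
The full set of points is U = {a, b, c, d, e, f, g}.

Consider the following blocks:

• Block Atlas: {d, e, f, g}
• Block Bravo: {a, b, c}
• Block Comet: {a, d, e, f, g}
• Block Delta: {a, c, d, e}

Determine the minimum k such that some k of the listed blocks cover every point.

2

Atlas and Bravo together: Atlas ∪ Bravo = {a, b, c, d, e, f, g} — every point is covered.
No single block has all 7 points (the largest, Comet, has 5), so 2 is optimal.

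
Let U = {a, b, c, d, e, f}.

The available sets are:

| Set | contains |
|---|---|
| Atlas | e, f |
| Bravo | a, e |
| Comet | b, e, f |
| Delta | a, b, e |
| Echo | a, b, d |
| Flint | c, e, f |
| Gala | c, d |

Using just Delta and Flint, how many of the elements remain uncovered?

1

Union of Delta, Flint = {a, b, c, e, f}.
Not covered: d — 1 element.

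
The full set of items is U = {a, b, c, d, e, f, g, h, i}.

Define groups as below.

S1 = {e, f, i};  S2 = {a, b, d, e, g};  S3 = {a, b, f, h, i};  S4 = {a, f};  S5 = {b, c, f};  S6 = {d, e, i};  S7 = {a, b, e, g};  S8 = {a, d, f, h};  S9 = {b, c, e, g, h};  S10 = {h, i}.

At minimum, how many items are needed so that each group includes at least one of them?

T = {f, g, i} meets every group (each contains at least one member of T), and |T| = 3.
No choice of 2 items meets every group, so 3 is the minimum.

3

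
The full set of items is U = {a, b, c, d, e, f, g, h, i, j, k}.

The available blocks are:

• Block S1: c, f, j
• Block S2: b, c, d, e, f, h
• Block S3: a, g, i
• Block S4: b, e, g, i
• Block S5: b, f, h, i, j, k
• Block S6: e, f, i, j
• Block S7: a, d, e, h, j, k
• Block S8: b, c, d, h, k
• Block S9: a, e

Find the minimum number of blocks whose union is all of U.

S3, S6, and S8 cover everything between them: the union {a, b, c, d, e, f, g, h, i, j, k} is all of U.
No 2 of the 9 blocks cover everything (all 36 combinations miss at least one item), so 3 is optimal.

3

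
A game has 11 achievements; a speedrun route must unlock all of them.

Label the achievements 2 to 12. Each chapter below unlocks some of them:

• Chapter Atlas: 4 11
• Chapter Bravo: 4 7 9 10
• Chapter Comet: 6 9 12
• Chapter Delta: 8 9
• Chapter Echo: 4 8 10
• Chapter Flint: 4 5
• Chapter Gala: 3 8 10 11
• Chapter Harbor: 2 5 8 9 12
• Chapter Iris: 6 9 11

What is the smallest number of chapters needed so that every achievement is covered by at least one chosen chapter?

4

Bravo and Gala and Harbor and Iris together: Bravo ∪ Gala ∪ Harbor ∪ Iris = {2, 3, 4, 5, 6, 7, 8, 9, 10, 11, 12} — every achievement is covered.
No 3 of the 9 chapters cover everything (all 84 combinations miss at least one achievement), so 4 is optimal.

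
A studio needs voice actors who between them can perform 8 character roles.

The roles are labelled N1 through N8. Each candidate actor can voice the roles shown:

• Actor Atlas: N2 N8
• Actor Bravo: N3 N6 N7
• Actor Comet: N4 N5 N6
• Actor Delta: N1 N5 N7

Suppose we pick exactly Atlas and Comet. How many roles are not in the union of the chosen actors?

3

Union of Atlas, Comet = {N2, N4, N5, N6, N8}.
Not covered: N1, N3, N7 — 3 roles.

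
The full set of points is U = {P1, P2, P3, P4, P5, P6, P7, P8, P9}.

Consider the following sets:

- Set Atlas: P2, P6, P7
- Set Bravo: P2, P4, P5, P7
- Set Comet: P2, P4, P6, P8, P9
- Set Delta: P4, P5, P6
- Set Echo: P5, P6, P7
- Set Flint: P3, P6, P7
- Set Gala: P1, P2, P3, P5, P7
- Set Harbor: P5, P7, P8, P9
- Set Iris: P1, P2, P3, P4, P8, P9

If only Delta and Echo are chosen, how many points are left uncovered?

Union of Delta, Echo = {P4, P5, P6, P7}.
Not covered: P1, P2, P3, P8, P9 — 5 points.

5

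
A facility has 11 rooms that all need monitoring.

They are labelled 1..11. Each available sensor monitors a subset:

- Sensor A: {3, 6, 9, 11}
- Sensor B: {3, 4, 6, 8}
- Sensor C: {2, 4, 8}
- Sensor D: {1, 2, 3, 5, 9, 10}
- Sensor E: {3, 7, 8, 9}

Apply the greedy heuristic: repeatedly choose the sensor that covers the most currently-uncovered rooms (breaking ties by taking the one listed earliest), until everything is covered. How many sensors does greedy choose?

4

Greedy: pick D (covers 6 new) → pick B (covers 3 new) → pick A (covers 1 new) → pick E (covers 1 new). Total picks: 4.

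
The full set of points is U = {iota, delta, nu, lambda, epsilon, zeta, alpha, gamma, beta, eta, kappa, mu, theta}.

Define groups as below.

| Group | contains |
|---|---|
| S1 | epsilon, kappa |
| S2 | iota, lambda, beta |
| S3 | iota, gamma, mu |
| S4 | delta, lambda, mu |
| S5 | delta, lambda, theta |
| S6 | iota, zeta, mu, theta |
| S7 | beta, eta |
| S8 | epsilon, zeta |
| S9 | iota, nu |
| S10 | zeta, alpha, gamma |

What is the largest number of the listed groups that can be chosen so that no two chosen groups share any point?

S1, S5, S7, S9, S10 are pairwise disjoint (S1={epsilon,kappa}; S5={delta,lambda,theta}; S7={beta,eta}; S9={iota,nu}; S10={zeta,alpha,gamma}).
Every remaining group overlaps one of these, and no 6 of the listed groups are pairwise disjoint, so 5 is the maximum.

5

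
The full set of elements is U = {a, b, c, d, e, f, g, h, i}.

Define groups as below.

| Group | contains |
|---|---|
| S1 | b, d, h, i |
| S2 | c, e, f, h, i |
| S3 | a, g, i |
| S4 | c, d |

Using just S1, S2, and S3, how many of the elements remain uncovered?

0

Union of S1, S2, S3 = {a, b, c, d, e, f, g, h, i} — that's every element, so 0 are uncovered.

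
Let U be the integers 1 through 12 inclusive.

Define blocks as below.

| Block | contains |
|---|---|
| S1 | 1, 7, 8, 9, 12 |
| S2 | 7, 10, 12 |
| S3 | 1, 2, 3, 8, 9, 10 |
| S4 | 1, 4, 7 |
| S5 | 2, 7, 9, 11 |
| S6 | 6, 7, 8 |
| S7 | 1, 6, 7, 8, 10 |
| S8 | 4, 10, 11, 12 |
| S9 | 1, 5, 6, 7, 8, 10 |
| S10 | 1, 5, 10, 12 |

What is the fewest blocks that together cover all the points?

Take {S3, S8, S9}. Their union is {1, 2, 3, 4, 5, 6, 7, 8, 9, 10, 11, 12}, which is all 12 points.
Only S3 contains 3, so S3 is forced; the remaining 6 points need at least 2 more blocks (each remaining block adds at most 3) — so at least 3 blocks are needed, and 3 is optimal.

3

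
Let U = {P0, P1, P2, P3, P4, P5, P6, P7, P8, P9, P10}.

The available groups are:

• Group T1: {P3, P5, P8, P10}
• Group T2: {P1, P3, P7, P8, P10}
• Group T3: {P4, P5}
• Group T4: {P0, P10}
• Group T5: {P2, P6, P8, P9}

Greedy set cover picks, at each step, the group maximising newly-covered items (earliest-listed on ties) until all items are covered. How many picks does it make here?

4

Greedy: pick T2 (covers 5 new) → pick T5 (covers 3 new) → pick T3 (covers 2 new) → pick T4 (covers 1 new). Total picks: 4.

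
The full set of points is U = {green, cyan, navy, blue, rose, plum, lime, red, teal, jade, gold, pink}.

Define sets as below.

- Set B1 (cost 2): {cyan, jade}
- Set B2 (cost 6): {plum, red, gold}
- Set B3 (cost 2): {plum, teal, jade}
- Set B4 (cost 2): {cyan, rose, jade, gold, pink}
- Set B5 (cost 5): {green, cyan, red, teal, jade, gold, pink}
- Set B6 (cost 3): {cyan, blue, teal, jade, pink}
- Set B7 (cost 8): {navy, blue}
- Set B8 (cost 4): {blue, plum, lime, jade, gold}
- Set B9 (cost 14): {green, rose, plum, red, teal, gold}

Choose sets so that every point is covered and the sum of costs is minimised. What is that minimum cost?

19

B4, B5, B7, B8 together cover every point (B4 ∪ B5 ∪ B7 ∪ B8 = {green, cyan, navy, blue, rose, plum, lime, red, teal, jade, gold, pink}); total cost 2 + 5 + 8 + 4 = 19.
The greedy pick B4, B3, B8, B5, B7 costs 21; no covering selection beats 19.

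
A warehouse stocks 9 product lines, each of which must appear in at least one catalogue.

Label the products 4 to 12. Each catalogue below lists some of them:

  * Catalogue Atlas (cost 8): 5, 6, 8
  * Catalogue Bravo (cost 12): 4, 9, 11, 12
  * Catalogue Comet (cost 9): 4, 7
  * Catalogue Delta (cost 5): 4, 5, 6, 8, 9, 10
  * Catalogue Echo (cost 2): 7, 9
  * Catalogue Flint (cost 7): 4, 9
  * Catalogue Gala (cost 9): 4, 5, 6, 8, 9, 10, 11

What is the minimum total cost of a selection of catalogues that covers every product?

19

Bravo, Delta, Echo together cover every product (Bravo ∪ Delta ∪ Echo = {4, 5, 6, 7, 8, 9, 10, 11, 12}); total cost 12 + 5 + 2 = 19.
No covering selection has total cost below 19.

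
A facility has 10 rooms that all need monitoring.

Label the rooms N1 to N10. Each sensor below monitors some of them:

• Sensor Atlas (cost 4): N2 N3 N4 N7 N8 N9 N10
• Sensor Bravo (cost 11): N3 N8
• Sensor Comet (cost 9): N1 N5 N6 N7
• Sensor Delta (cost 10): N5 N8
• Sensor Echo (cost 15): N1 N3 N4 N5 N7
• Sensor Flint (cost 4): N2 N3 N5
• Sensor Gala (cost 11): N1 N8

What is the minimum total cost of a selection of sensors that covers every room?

Atlas, Comet together cover every room (Atlas ∪ Comet = {N1, N2, N3, N4, N5, N6, N7, N8, N9, N10}); total cost 4 + 9 = 13.
No covering selection has total cost below 13.

13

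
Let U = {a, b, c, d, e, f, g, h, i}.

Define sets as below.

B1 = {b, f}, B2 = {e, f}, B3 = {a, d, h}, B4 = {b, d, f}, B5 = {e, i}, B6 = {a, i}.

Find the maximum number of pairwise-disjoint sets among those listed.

3

B1, B3, B5 are pairwise disjoint (B1={b,f}; B3={a,d,h}; B5={e,i}).
Every remaining set overlaps one of these, and no 4 of the listed sets are pairwise disjoint, so 3 is the maximum.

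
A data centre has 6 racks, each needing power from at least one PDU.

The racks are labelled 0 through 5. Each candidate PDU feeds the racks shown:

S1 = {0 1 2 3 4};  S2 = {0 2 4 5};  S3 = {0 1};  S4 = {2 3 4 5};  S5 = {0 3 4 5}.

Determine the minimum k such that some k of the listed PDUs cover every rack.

2

S1 and S5 together: S1 ∪ S5 = {0, 1, 2, 3, 4, 5} — every rack is covered.
No single PDU has all 6 racks (the largest, S1, has 5), so 2 is optimal.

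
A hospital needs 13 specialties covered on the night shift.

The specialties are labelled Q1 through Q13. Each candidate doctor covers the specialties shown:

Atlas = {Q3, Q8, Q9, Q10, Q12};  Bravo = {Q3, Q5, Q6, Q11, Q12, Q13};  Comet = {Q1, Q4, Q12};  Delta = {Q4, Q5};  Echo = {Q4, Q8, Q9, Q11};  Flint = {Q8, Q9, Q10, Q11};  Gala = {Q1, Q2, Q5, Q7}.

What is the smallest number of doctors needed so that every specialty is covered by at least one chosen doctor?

Atlas and Bravo and Delta and Gala together: Atlas ∪ Bravo ∪ Delta ∪ Gala = {Q1, Q2, Q3, Q4, Q5, Q6, Q7, Q8, Q9, Q10, Q11, Q12, Q13} — every specialty is covered.
Only Bravo contains Q6, so Bravo is forced; the remaining 7 specialties need at least 3 more doctors (each remaining doctor adds at most 3) — so at least 4 doctors are needed, and 4 is optimal.

4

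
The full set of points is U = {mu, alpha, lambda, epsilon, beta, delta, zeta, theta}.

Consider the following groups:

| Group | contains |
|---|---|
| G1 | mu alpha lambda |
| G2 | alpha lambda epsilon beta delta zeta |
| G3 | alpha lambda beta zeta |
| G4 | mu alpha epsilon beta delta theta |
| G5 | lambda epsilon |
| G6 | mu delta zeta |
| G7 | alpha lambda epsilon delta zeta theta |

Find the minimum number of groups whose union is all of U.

Take {G2, G4}. Their union is {mu, alpha, lambda, epsilon, beta, delta, zeta, theta}, which is all 8 points.
No single group has all 8 points (the largest, G2, has 6), so 2 is optimal.

2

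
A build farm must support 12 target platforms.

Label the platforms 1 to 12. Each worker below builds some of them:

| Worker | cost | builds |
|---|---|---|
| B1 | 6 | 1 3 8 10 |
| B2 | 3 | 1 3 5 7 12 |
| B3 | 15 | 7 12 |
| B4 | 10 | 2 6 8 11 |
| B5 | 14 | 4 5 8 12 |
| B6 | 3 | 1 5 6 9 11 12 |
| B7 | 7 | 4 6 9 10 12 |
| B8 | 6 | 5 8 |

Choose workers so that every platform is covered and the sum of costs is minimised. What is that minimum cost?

B2, B4, B7 together cover every platform (B2 ∪ B4 ∪ B7 = {1, 2, 3, 4, 5, 6, 7, 8, 9, 10, 11, 12}); total cost 3 + 10 + 7 = 20.
The greedy pick B6, B2, B1, B7, B4 costs 29; no covering selection beats 20.

20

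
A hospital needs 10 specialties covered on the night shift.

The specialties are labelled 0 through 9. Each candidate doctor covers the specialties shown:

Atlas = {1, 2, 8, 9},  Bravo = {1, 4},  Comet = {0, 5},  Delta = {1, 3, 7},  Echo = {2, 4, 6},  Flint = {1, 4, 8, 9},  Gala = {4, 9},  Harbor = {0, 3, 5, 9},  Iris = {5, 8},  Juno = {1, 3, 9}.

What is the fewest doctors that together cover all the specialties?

4

Delta and Echo and Harbor and Iris together: Delta ∪ Echo ∪ Harbor ∪ Iris = {0, 1, 2, 3, 4, 5, 6, 7, 8, 9} — every specialty is covered.
Only Delta contains 7, so Delta is forced; the remaining 7 specialties need at least 3 more doctors (each remaining doctor adds at most 3) — so at least 4 doctors are needed, and 4 is optimal.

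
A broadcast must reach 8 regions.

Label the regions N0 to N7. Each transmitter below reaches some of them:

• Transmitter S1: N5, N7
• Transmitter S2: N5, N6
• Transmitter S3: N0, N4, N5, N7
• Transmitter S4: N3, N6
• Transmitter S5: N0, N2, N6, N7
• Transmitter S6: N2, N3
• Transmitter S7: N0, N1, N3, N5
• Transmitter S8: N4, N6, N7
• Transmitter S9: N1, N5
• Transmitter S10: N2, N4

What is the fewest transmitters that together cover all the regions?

S7 and S8 and S10 together: S7 ∪ S8 ∪ S10 = {N0, N1, N2, N3, N4, N5, N6, N7} — every region is covered.
No 2 of the 10 transmitters cover everything (all 45 combinations miss at least one region), so 3 is optimal.

3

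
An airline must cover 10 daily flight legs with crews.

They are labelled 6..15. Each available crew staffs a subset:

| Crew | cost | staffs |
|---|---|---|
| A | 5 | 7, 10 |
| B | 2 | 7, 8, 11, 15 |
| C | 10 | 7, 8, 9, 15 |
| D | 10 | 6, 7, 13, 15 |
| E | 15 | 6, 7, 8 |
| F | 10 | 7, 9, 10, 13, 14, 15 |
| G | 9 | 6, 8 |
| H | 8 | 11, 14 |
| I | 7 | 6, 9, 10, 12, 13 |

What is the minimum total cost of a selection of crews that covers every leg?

17

B, H, I together cover every leg (B ∪ H ∪ I = {6, 7, 8, 9, 10, 11, 12, 13, 14, 15}); total cost 2 + 8 + 7 = 17.
No covering selection has total cost below 17.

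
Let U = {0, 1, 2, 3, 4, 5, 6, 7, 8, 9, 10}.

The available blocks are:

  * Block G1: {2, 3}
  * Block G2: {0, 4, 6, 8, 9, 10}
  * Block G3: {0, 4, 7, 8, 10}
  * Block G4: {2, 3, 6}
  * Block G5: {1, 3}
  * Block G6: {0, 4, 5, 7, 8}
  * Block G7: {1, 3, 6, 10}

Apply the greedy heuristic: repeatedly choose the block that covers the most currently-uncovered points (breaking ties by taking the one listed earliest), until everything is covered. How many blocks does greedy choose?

Greedy: pick G2 (covers 6 new) → pick G1 (covers 2 new) → pick G6 (covers 2 new) → pick G5 (covers 1 new). Total picks: 4.

4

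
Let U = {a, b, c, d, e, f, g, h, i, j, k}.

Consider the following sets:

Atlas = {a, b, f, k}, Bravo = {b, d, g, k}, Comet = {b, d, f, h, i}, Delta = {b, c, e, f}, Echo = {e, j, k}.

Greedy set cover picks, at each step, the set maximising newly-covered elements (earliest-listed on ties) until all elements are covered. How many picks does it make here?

5

Greedy: pick Comet (covers 5 new) → pick Echo (covers 3 new) → pick Atlas (covers 1 new) → pick Bravo (covers 1 new) → pick Delta (covers 1 new). Total picks: 5.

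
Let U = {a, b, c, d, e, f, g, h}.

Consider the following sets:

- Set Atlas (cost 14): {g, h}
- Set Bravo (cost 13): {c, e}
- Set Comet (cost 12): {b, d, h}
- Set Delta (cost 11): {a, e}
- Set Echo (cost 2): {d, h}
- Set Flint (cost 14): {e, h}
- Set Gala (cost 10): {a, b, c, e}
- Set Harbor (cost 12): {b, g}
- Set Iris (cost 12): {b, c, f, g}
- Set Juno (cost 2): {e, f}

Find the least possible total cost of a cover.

Echo, Gala, Iris together cover every item (Echo ∪ Gala ∪ Iris = {a, b, c, d, e, f, g, h}); total cost 2 + 10 + 12 = 24.
The greedy pick Echo, Juno, Gala, Harbor costs 26; no covering selection beats 24.

24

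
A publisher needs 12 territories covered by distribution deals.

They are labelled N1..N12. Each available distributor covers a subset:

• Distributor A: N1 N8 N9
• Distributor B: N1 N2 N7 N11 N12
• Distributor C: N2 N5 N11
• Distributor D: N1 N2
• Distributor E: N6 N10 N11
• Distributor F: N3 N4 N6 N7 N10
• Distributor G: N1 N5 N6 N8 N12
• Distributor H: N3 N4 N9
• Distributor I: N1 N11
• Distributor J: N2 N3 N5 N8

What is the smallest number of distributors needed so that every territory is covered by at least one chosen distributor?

B and E and H and J together: B ∪ E ∪ H ∪ J = {N1, N2, N3, N4, N5, N6, N7, N8, N9, N10, N11, N12} — every territory is covered.
No 3 of the 10 distributors cover everything (all 120 combinations miss at least one territory), so 4 is optimal.

4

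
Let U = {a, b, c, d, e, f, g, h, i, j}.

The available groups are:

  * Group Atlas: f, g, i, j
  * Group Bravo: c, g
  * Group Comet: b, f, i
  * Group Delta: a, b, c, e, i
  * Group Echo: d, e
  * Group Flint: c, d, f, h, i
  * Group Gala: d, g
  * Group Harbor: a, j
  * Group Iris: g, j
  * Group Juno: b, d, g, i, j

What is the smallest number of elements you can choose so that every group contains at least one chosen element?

4

The 4 elements {c, d, i, j} hit every group.
The groups Bravo, Comet, Echo, Harbor are pairwise disjoint, so any hitting set needs a separate element for each — at least 4. Hence 4 is optimal.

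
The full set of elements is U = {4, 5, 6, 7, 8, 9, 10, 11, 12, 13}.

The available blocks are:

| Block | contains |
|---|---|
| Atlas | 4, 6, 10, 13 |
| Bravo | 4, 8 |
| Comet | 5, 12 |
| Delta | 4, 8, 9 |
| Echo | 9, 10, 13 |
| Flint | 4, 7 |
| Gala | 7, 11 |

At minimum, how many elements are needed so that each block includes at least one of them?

The 4 elements {5, 7, 8, 10} hit every block.
The blocks Bravo, Comet, Echo, Gala are pairwise disjoint, so any hitting set needs a separate element for each — at least 4. Hence 4 is optimal.

4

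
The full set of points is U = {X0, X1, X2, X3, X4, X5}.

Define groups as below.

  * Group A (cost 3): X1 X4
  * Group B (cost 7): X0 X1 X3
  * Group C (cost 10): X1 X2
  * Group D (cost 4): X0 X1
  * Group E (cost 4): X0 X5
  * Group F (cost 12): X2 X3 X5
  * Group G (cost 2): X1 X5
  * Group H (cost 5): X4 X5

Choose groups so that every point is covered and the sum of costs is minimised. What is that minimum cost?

19

A, D, F together cover every point (A ∪ D ∪ F = {X0, X1, X2, X3, X4, X5}); total cost 3 + 4 + 12 = 19.
The greedy pick G, A, B, C costs 22; no covering selection beats 19.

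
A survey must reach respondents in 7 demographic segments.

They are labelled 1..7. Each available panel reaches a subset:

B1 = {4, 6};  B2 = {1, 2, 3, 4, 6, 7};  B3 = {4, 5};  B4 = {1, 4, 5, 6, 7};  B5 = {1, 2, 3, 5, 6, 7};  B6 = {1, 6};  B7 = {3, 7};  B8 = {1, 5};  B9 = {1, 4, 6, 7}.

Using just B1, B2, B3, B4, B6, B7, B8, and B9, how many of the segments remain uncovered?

0

Union of B1, B2, B3, B4, B6, B7, B8, B9 = {1, 2, 3, 4, 5, 6, 7} — that's every segment, so 0 are uncovered.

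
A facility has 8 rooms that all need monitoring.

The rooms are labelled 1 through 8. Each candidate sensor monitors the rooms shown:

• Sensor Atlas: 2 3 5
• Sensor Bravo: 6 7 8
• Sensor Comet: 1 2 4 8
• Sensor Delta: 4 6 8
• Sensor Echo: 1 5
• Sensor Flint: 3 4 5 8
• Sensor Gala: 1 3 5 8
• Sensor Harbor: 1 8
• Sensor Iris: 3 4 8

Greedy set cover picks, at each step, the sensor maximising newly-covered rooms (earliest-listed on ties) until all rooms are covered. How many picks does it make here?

3

Greedy: pick Comet (covers 4 new) → pick Atlas (covers 2 new) → pick Bravo (covers 2 new). Total picks: 3.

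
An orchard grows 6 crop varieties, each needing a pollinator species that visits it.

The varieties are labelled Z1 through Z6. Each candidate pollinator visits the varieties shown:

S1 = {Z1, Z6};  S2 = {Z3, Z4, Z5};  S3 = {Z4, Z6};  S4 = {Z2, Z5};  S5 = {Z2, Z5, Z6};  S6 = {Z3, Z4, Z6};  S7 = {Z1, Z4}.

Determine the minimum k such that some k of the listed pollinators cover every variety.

3

Take {S1, S4, S6}. Their union is {Z1, Z2, Z3, Z4, Z5, Z6}, which is all 6 varieties.
No 2 of the 7 pollinators cover everything (all 21 combinations miss at least one variety), so 3 is optimal.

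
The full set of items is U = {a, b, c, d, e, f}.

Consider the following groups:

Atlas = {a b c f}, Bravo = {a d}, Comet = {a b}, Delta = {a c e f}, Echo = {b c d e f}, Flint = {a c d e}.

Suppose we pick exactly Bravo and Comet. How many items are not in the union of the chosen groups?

Union of Bravo, Comet = {a, b, d}.
Not covered: c, e, f — 3 items.

3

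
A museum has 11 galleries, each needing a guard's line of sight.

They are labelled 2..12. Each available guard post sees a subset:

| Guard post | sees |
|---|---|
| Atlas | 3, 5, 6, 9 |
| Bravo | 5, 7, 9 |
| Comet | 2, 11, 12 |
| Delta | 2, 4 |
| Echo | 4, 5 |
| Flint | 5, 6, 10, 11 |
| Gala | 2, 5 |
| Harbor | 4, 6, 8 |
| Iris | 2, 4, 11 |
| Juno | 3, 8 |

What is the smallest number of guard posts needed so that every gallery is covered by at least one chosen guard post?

5

Bravo and Comet and Flint and Iris and Juno together: Bravo ∪ Comet ∪ Flint ∪ Iris ∪ Juno = {2, 3, 4, 5, 6, 7, 8, 9, 10, 11, 12} — every gallery is covered.
Only Flint contains 10, so Flint is forced; the remaining 7 galleries need at least 4 more guard posts (each remaining guard post adds at most 2) — so at least 5 guard posts are needed, and 5 is optimal.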